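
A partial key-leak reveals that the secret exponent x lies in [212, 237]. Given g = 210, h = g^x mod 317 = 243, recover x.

Compute 210^212 mod 317 = 311, then multiply by 210 repeatedly:
  210^212=311  210^213=8  210^214=95  210^215=296  210^216=28
  210^217=174  210^218=85  210^219=98  210^220=292  210^221=139
  210^222=26  210^223=71  210^224=11  210^225=91  210^226=90
  210^227=197  210^228=160  210^229=315  210^230=214  210^231=243
Found 243 at exponent 231.

231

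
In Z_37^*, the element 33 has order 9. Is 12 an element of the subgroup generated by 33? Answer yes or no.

yes

⟨33⟩ has order 9; its elements mod 37 are {1, 7, 9, 10, 12, 16, 26, 33, 34}.
12 is in this set.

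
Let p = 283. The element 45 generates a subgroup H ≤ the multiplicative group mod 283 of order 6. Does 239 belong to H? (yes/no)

yes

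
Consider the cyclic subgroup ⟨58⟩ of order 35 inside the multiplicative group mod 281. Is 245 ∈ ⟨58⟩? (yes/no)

245 ∈ ⟨58⟩ iff 245^35 ≡ 1 (mod 281), since |⟨58⟩| = 35.
245^35 mod 281 = 53.
Since 53 ≠ 1, 245 does not lie in the subgroup.

no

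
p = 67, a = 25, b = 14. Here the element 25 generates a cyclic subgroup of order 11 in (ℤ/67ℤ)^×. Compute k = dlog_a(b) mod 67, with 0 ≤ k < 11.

3

Successive powers of 25 modulo 67:
  25^0=1  25^1=25  25^2=22  25^3=14
So 25^3 ≡ 14 (mod 67), giving k = 3.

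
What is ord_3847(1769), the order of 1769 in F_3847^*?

3846

The order of 1769 must divide p − 1 = 3846 = 2 · 3 · 641.
Divisors: 1, 2, 3, 6, 641, 1282, 1923, 3846.
Check each in increasing order: 1769^1 ≡ 1769;  1769^2 ≡ 1750;  1769^3 ≡ 2762;  1769^6 ≡ 43;  1769^641 ≡ 1893;  1769^1282 ≡ 1892;  1769^1923 ≡ 3846;  1769^3846 ≡ 1.
Smallest exponent giving 1 is 3846.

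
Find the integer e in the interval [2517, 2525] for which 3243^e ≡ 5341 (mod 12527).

Compute 3243^2517 mod 12527 = 11586, then multiply by 3243 repeatedly:
  3243^2517=11586  3243^2518=4925  3243^2519=12377  3243^2520=2103  3243^2521=5341
Found 5341 at exponent 2521.

2521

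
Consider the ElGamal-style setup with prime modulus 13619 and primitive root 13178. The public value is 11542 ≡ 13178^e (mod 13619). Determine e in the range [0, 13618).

2446

Baby-step giant-step with m = ceil(sqrt(13618)) = 117.
Baby table (13178^j mod 13619 for j=0..116):
  0:1  1:13178  2:3815  3:6341  4:9133  5:3571  6:4993  7:4365
  8:8933  9:10057  10:4657  11:2732  12:7279  13:4045  14:244  15:1348
  16:4768  17:8257  18:8555  19:13327  20:6201  21:2778  22:612  23:2488
  24:5931  25:12896  26:5606  27:6412  28:5060  29:2056  30:5777  31:12715
  32:3713  33:10466  34:1335  35:10501  36:13138  37:7836  38:3550  39:635
  40:5964  41:11962  42:8930  43:11380  44:6831  45:10947  46:7118  47:6951
  48:12503  49:1872  50:5207  51:5324  52:8203  53:5131  54:11602  55:4262
  56:13499  57:12063  58:5246  59:1744  60:7179  61:7288  62:76  63:7341
  64:3941  65:5251  66:13158  67:12635  68:11755  69:4884  70:11577  71:1668
  72:13457  73:3347  74:8444  75:7802  76:4925  77:7115  78:8274  79:1058
  80:10087  81:5046  82:8230  83:6843  84:5655  85:12041  86:1329  87:13147
  88:3867  89:10647  90:3228  91:6447  92:3244  93:13010  94:9808  95:5514
  96:6127  97:8174  98:4301  99:9919  100:11039  101:7403  102:3837  103:10258
  104:11349  105:6883  106:1634  107:1213  108:9827  109:10754  110:10517  111:6082
  112:781  113:9673  114:10573  115:8624  116:10136
Giant step factor: 13178^(-117) ≡ 569 (mod 13619).
Scan 11542·569^i mod 13619 for i = 0, 1, …:
  i=0: 11542   i=1: 3040   i=2: 147   i=3: 1929
  i=4: 8081   i=5: 8486   i=6: 7408   i=7: 6881
  i=8: 6636   i=9: 3421     …   i=19: 10630
  i=20: 1634
Match at i=20, j=106: e = 20·117 + 106 = 2446.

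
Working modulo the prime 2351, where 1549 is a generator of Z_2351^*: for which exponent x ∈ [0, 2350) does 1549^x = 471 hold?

982

Baby-step giant-step with m = ceil(sqrt(2350)) = 49.
Baby table (1549^j mod 2351 for j=0..48):
  0:1  1:1549  2:1381  3:2110  4:500  5:1021  6:1657  7:1752
  8:794  9:333  10:948  11:1428  12:2032  13:1930  14:1449  15:1647
  16:368  17:1090  18:392  19:650  20:622  21:1919  22:867  23:562
  24:668  25:292  26:916  27:1231  28:158  29:238  30:1906  31:1889
  32:1417  33:1450  34:845  35:1749  36:849  37:892  38:1671  39:2279
  40:1320  41:1661  42:895  43:1616  44:1720  45:597  46:810  47:1607
  48:1885
Giant step factor: 1549^(-49) ≡ 1893 (mod 2351).
Scan 471·1893^i mod 2351 for i = 0, 1, …:
  i=0: 471   i=1: 574   i=2: 420   i=3: 422
  i=4: 1857   i=5: 556   i=6: 1611   i=7: 376
  i=8: 1766   i=9: 2267     …   i=19: 1809
  i=20: 1381
Match at i=20, j=2: x = 20·49 + 2 = 982.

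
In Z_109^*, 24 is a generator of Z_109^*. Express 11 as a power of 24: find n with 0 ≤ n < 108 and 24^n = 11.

89

Baby-step giant-step with m = ceil(sqrt(108)) = 11.
Baby table (24^j mod 109 for j=0..10):
  0:1  1:24  2:31  3:90  4:89  5:65  6:34  7:53
  8:73  9:8  10:83
Giant step factor: 24^(-11) ≡ 40 (mod 109).
Scan 11·40^i mod 109 for i = 0, 1, …:
  i=0: 11   i=1: 4   i=2: 51   i=3: 78
  i=4: 68   i=5: 104   i=6: 18   i=7: 66
  i=8: 24
Match at i=8, j=1: n = 8·11 + 1 = 89.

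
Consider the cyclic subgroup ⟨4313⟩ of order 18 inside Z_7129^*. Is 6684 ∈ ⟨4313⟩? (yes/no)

no

6684 ∈ ⟨4313⟩ iff 6684^18 ≡ 1 (mod 7129), since |⟨4313⟩| = 18.
6684^18 mod 7129 = 3010.
Since 3010 ≠ 1, 6684 does not lie in the subgroup.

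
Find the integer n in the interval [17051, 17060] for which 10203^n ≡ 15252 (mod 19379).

Compute 10203^17051 mod 19379 = 11395, then multiply by 10203 repeatedly:
  10203^17051=11395  10203^17052=8564  10203^17053=17960  10203^17054=17435  10203^17055=9464
  10203^17056=15014  10203^17057=16226  10203^17058=18460  10203^17059=2879  10203^17060=15252
Found 15252 at exponent 17060.

17060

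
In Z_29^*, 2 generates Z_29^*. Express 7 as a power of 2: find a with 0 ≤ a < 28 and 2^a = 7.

Successive powers of 2 modulo 29:
  2^0=1  2^1=2  2^2=4  2^3=8  2^4=16  2^5=3
  2^6=6  2^7=12  2^8=24  2^9=19  2^10=9  2^11=18
  2^12=7
So 2^12 ≡ 7 (mod 29), giving a = 12.

12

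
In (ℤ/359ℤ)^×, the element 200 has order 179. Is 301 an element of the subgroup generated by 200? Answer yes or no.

yes

301 ∈ ⟨200⟩ iff 301^179 ≡ 1 (mod 359), since |⟨200⟩| = 179.
301^179 mod 359 = 1.
Since 1 = 1, 301 lies in the subgroup.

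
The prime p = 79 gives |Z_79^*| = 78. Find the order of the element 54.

78

The order of 54 must divide p − 1 = 78 = 2 · 3 · 13.
Divisors: 1, 2, 3, 6, 13, 26, 39, 78.
Check each in increasing order: 54^1 ≡ 54;  54^2 ≡ 72;  54^3 ≡ 17;  54^6 ≡ 52;  54^13 ≡ 24;  54^26 ≡ 23;  54^39 ≡ 78;  54^78 ≡ 1.
Smallest exponent giving 1 is 78.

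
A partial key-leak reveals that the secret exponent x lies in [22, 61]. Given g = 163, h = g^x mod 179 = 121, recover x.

52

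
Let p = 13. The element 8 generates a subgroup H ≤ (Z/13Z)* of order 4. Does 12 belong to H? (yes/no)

yes

⟨8⟩ has order 4; its elements mod 13 are {1, 5, 8, 12}.
12 is in this set.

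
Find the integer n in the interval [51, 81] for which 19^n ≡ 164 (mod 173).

72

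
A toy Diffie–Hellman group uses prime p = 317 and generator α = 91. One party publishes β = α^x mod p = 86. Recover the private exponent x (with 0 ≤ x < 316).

207

Baby-step giant-step with m = ceil(sqrt(316)) = 18.
Baby table (91^j mod 317 for j=0..17):
  0:1  1:91  2:39  3:62  4:253  5:199  6:40  7:153
  8:292  9:261  10:293  11:35  12:15  13:97  14:268  15:296
  16:308  17:132
Giant step factor: 91^(-18) ≡ 289 (mod 317).
Scan 86·289^i mod 317 for i = 0, 1, …:
  i=0: 86   i=1: 128   i=2: 220   i=3: 180
  i=4: 32   i=5: 55   i=6: 45   i=7: 8
  i=8: 93   i=9: 249   i=10: 2   i=11: 261
Match at i=11, j=9: x = 11·18 + 9 = 207.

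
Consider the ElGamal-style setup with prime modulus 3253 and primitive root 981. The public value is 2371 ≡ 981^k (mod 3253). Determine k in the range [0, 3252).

Baby-step giant-step with m = ceil(sqrt(3252)) = 58.
Baby table (981^j mod 3253 for j=0..57):
  0:1  1:981  2:2726  3:240  4:1224  5:387  6:2299  7:990
  8:1796  9:2003  10:131  11:1644  12:2529  13:2163  14:947  15:1902
  16:1893  17:2823  18:1060  19:2153  20:896  21:666  22:2746  23:342
  24:443  25:1934  26:755  27:2224  28:2234  29:2285  30:268  31:2668
  32:1896  33:2513  34:2732  35:2873  36:1315  37:1827  38:3137  39:59
  40:2578  41:1437  42:1148  43:650  44:62  45:2268  46:3109  47:1868
  48:1069  49:1223  50:2659  51:2826  52:750  53:572  54:1616  55:1085
  56:654  57:733
Giant step factor: 981^(-58) ≡ 61 (mod 3253).
Scan 2371·61^i mod 3253 for i = 0, 1, …:
  i=0: 2371   i=1: 1499   i=2: 355   i=3: 2137
  i=4: 237   i=5: 1445   i=6: 314   i=7: 2889
  i=8: 567   i=9: 2057     …   i=16: 1262
  i=17: 2163
Match at i=17, j=13: k = 17·58 + 13 = 999.

999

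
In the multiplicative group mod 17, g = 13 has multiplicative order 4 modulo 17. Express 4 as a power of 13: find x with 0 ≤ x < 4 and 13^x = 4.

3

Successive powers of 13 modulo 17:
  13^0=1  13^1=13  13^2=16  13^3=4
So 13^3 ≡ 4 (mod 17), giving x = 3.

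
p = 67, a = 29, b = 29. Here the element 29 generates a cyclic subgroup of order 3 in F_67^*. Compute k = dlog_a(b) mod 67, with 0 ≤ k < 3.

1

Successive powers of 29 modulo 67:
  29^0=1  29^1=29
So 29^1 ≡ 29 (mod 67), giving k = 1.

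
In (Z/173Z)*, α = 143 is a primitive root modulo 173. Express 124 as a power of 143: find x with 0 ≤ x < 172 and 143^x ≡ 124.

Baby-step giant-step with m = ceil(sqrt(172)) = 14.
Baby table (143^j mod 173 for j=0..13):
  0:1  1:143  2:35  3:161  4:14  5:99  6:144  7:5
  8:23  9:2  10:113  11:70  12:149  13:28
Giant step factor: 143^(-14) ≡ 90 (mod 173).
Scan 124·90^i mod 173 for i = 0, 1, …:
  i=0: 124   i=1: 88   i=2: 135   i=3: 40
  i=4: 140   i=5: 144
Match at i=5, j=6: x = 5·14 + 6 = 76.

76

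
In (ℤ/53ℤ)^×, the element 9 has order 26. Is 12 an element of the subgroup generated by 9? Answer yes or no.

no

12 ∈ ⟨9⟩ iff 12^26 ≡ 1 (mod 53), since |⟨9⟩| = 26.
12^26 mod 53 = 52.
Since 52 ≠ 1, 12 does not lie in the subgroup.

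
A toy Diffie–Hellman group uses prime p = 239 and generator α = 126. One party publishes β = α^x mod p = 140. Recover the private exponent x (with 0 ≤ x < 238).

71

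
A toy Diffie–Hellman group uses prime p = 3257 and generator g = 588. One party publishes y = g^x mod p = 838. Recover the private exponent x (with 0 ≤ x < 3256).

880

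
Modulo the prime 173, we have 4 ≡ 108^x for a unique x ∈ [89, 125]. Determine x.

114

Compute 108^89 mod 173 = 74, then multiply by 108 repeatedly:
  108^89=74  108^90=34  108^91=39  108^92=60  108^93=79
  108^94=55  108^95=58  108^96=36  108^97=82  108^98=33
  108^99=104  108^100=160  108^101=153  108^102=89  108^103=97
  108^104=96  108^105=161  108^106=88  108^107=162  108^108=23
  108^109=62  108^110=122  108^111=28  108^112=83  108^113=141
  108^114=4
Found 4 at exponent 114.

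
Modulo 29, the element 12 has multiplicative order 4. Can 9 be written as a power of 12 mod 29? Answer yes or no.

no

⟨12⟩ has order 4; its elements mod 29 are {1, 12, 17, 28}.
9 is not in this set.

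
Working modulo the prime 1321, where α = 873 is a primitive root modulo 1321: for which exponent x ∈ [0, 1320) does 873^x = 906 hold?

1107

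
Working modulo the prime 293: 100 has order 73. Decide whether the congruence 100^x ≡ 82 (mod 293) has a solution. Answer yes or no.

yes

82 ∈ ⟨100⟩ iff 82^73 ≡ 1 (mod 293), since |⟨100⟩| = 73.
82^73 mod 293 = 1.
Since 1 = 1, 82 lies in the subgroup.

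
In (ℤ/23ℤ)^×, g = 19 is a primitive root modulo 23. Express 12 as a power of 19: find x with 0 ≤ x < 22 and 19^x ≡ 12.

16

Successive powers of 19 modulo 23:
  19^0=1  19^1=19  19^2=16  19^3=5  19^4=3  19^5=11
  19^6=2  19^7=15  19^8=9  19^9=10  19^10=6  19^11=22
  19^12=4  19^13=7  19^14=18  19^15=20  19^16=12
So 19^16 ≡ 12 (mod 23), giving x = 16.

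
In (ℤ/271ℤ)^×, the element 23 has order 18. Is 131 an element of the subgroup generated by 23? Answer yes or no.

⟨23⟩ has order 18; its elements mod 271 are {1, 13, 23, 28, 29, 93, 102, 106, 125, 146, 165, 169, 178, 242, 243, 248, 258, 270}.
131 is not in this set.

no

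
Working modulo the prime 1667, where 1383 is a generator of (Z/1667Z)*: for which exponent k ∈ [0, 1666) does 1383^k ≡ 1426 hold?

37

Baby-step giant-step with m = ceil(sqrt(1666)) = 41.
Baby table (1383^j mod 1667 for j=0..40):
  0:1  1:1383  2:640  3:1610  4:1185  5:194  6:1582  7:802
  8:611  9:1511  10:962  11:180  12:557  13:177  14:1409  15:1591
  16:1580  17:1370  18:998  19:1625  20:259  21:1459  22:727  23:240
  24:187  25:236  26:1323  27:1010  28:1551  29:1271  30:775  31:1611
  32:901  33:834  34:1525  35:320  36:805  37:1426  38:97  39:791
  40:401
Giant step factor: 1383^(-41) ≡ 944 (mod 1667).
Scan 1426·944^i mod 1667 for i = 0, 1, …:
  i=0: 1426
Match at i=0, j=37: k = 0·41 + 37 = 37.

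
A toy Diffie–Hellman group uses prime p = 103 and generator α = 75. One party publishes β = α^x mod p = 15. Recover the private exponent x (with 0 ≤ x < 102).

Baby-step giant-step with m = ceil(sqrt(102)) = 11.
Baby table (75^j mod 103 for j=0..10):
  0:1  1:75  2:63  3:90  4:55  5:5  6:66  7:6
  8:38  9:69  10:25
Giant step factor: 75^(-11) ≡ 54 (mod 103).
Scan 15·54^i mod 103 for i = 0, 1, …:
  i=0: 15   i=1: 89   i=2: 68   i=3: 67
  i=4: 13   i=5: 84   i=6: 4   i=7: 10
  i=8: 25
Match at i=8, j=10: x = 8·11 + 10 = 98.

98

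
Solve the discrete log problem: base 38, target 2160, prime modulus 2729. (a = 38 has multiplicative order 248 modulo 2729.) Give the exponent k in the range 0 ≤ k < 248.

75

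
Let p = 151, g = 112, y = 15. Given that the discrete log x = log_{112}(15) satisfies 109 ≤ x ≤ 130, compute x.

119

Compute 112^109 mod 151 = 89, then multiply by 112 repeatedly:
  112^109=89  112^110=2  112^111=73  112^112=22  112^113=48
  112^114=91  112^115=75  112^116=95  112^117=70  112^118=139
  112^119=15
Found 15 at exponent 119.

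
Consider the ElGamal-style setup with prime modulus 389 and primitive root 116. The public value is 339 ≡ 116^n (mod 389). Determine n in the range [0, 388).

47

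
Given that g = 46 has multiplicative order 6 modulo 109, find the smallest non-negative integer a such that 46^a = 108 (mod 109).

3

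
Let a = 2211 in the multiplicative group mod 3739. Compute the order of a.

267

The order of 2211 must divide p − 1 = 3738 = 2 · 3 · 7 · 89.
Divisors: 1, 2, 3, 6, 7, 14, 21, 42, 89, 178, 267, 534, 623, 1246, 1869, 3738.
Check each in increasing order: 2211^1 ≡ 2211;  2211^2 ≡ 1648;  2211^3 ≡ 1942;  2211^6 ≡ 2452;  2211^7 ≡ 3561;  2211^14 ≡ 1772;  2211^21 ≡ 2399;  2211^42 ≡ 880;  2211^89 ≡ 3044;  2211^178 ≡ 694;  2211^267 ≡ 1.
Smallest exponent giving 1 is 267.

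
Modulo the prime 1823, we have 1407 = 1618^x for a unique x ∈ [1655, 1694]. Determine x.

Compute 1618^1655 mod 1823 = 1101, then multiply by 1618 repeatedly:
  1618^1655=1101  1618^1656=347  1618^1657=1785  1618^1658=498  1618^1659=1821
  1618^1660=410  1618^1661=1631  1618^1662=1077  1618^1663=1621  1618^1664=1304
  1618^1665=661  1618^1666=1220  1618^1667=1474  1618^1668=448  1618^1669=1133
  1618^1670=1079  1618^1671=1211  1618^1672=1496  1618^1673=1407
Found 1407 at exponent 1673.

1673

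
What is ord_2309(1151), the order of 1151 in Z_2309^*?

The order of 1151 must divide p − 1 = 2308 = 2^2 · 577.
Divisors: 1, 2, 4, 577, 1154, 2308.
Check each in increasing order: 1151^1 ≡ 1151;  1151^2 ≡ 1744;  1151^4 ≡ 583;  1151^577 ≡ 1.
Smallest exponent giving 1 is 577.

577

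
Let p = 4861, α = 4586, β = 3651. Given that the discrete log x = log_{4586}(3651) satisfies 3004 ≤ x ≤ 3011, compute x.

3007

Compute 4586^3004 mod 4861 = 2654, then multiply by 4586 repeatedly:
  4586^3004=2654  4586^3005=4161  4586^3006=2921  4586^3007=3651
Found 3651 at exponent 3007.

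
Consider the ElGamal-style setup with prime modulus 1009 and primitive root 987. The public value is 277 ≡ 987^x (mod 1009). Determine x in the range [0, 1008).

367

Baby-step giant-step with m = ceil(sqrt(1008)) = 32.
Baby table (987^j mod 1009 for j=0..31):
  0:1  1:987  2:484  3:451  4:168  5:340  6:592  7:93
  8:981  9:616  10:574  11:489  12:341  13:570  14:577  15:423
  16:784  17:914  18:72  19:434  20:542  21:184  22:997  23:264
  24:246  25:642  26:2  27:965  28:968  29:902  30:336  31:680
Giant step factor: 987^(-32) ≡ 640 (mod 1009).
Scan 277·640^i mod 1009 for i = 0, 1, …:
  i=0: 277   i=1: 705   i=2: 177   i=3: 272
  i=4: 532   i=5: 447   i=6: 533   i=7: 78
  i=8: 479   i=9: 833   i=10: 368   i=11: 423
Match at i=11, j=15: x = 11·32 + 15 = 367.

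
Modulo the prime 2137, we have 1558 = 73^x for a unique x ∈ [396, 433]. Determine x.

426

Compute 73^396 mod 2137 = 1900, then multiply by 73 repeatedly:
  73^396=1900  73^397=1932  73^398=2131  73^399=1699  73^400=81
  73^401=1639  73^402=2112  73^403=312  73^404=1406  73^405=62
  73^406=252  73^407=1300  73^408=872  73^409=1683  73^410=1050
  73^411=1855  73^412=784  73^413=1670  73^414=101  73^415=962
  73^416=1842  73^417=1972  73^418=777  73^419=1159  73^420=1264
  73^421=381  73^422=32  73^423=199  73^424=1705  73^425=519
  73^426=1558
Found 1558 at exponent 426.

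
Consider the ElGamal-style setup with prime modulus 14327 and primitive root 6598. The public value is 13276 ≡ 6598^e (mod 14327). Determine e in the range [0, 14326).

9787

Baby-step giant-step with m = ceil(sqrt(14326)) = 120.
Baby table (6598^j mod 14327 for j=0..119):
  0:1  1:6598  2:8178  3:2962  4:1248  5:10606  6:5320  7:210
  8:10188  9:12467  10:5959  11:4194  12:6575  13:14021  14:1119  15:4757
  16:10556  17:4941  18:6793  19:5358  20:7375  21:5758  22:10407  23:10402
  24:6066  25:8157  26:7674  27:1434  28:5712  29:7766  30:6716  31:13084
  32:8057  33:6916  34:273  35:10379  36:11909  37:6314  38:11183  39:1384
  40:5333  41:22  42:1886  43:7992  44:7856  45:13129  46:4100  47:2424
  48:4620  49:9231  50:2061  51:2155  52:6306  53:1380  54:7595  55:10291
  56:4365  57:3000  58:8413  59:6176  60:3260  61:4653  62:12060  63:14049
  64:13939  65:4509  66:7530  67:11231  68:2894  69:11048  70:13255  71:4482
  72:1308  73:5330  74:8882  75:6006  76:13433  77:4112  78:9965  79:2467
  80:1794  81:2710  82:484  83:12838  84:3900  85:908  86:2298  87:4238
  88:10347  89:1351  90:2504  91:2361  92:4429  93:9789  94:1706  95:9493
  96:11497  97:10068  98:8692  99:13162  100:6929  101:85  102:2077  103:7434
  104:8211  105:5791  106:13236  107:8063  108:3523  109:6360  110:13824  111:5070
  112:12642  113:122  114:2644  115:9153  116:3189  117:8986  118:4502  119:4325
Giant step factor: 6598^(-120) ≡ 10724 (mod 14327).
Scan 13276·10724^i mod 14327 for i = 0, 1, …:
  i=0: 13276   i=1: 4425   i=2: 2676   i=3: 443
  i=4: 8495   i=5: 9314   i=6: 9819   i=7: 9833
  i=8: 2372   i=9: 6903     …   i=80: 9079
  i=81: 11231
Match at i=81, j=67: e = 81·120 + 67 = 9787.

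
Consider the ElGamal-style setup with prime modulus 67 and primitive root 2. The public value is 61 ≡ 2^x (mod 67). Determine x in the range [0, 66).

7

Successive powers of 2 modulo 67:
  2^0=1  2^1=2  2^2=4  2^3=8  2^4=16  2^5=32
  2^6=64  2^7=61
So 2^7 ≡ 61 (mod 67), giving x = 7.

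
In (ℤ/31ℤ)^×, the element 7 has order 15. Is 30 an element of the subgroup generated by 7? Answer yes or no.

no

30 ∈ ⟨7⟩ iff 30^15 ≡ 1 (mod 31), since |⟨7⟩| = 15.
30^15 mod 31 = 30.
Since 30 ≠ 1, 30 does not lie in the subgroup.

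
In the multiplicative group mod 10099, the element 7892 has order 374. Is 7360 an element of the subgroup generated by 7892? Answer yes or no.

yes

7360 ∈ ⟨7892⟩ iff 7360^374 ≡ 1 (mod 10099), since |⟨7892⟩| = 374.
7360^374 mod 10099 = 1.
Since 1 = 1, 7360 lies in the subgroup.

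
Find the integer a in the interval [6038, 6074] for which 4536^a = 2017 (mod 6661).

Compute 4536^6038 mod 6661 = 4070, then multiply by 4536 repeatedly:
  4536^6038=4070  4536^6039=3889  4536^6040=2176  4536^6041=5395  4536^6042=5867
  4536^6043=2017
Found 2017 at exponent 6043.

6043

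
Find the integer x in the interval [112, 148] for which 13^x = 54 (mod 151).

143

Compute 13^112 mod 151 = 80, then multiply by 13 repeatedly:
  13^112=80  13^113=134  13^114=81  13^115=147  13^116=99
  13^117=79  13^118=121  13^119=63  13^120=64  13^121=77
  13^122=95  13^123=27  13^124=49  13^125=33  13^126=127
  13^127=141  13^128=21  13^129=122  13^130=76  13^131=82
  13^132=9  13^133=117  13^134=11  13^135=143  13^136=47
  13^137=7  13^138=91  13^139=126  13^140=128  13^141=3
  13^142=39  13^143=54
Found 54 at exponent 143.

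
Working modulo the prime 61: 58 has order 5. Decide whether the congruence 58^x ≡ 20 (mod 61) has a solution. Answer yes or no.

20 ∈ ⟨58⟩ iff 20^5 ≡ 1 (mod 61), since |⟨58⟩| = 5.
20^5 mod 61 = 1.
Since 1 = 1, 20 lies in the subgroup.

yes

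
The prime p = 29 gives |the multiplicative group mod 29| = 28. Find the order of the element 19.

The order of 19 must divide p − 1 = 28 = 2^2 · 7.
Divisors: 1, 2, 4, 7, 14, 28.
Check each in increasing order: 19^1 ≡ 19;  19^2 ≡ 13;  19^4 ≡ 24;  19^7 ≡ 12;  19^14 ≡ 28;  19^28 ≡ 1.
Smallest exponent giving 1 is 28.

28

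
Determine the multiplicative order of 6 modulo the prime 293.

146

The order of 6 must divide p − 1 = 292 = 2^2 · 73.
Divisors: 1, 2, 4, 73, 146, 292.
Check each in increasing order: 6^1 ≡ 6;  6^2 ≡ 36;  6^4 ≡ 124;  6^73 ≡ 292;  6^146 ≡ 1.
Smallest exponent giving 1 is 146.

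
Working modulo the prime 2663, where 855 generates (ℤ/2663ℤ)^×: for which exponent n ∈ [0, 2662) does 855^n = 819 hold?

1215

Baby-step giant-step with m = ceil(sqrt(2662)) = 52.
Baby table (855^j mod 2663 for j=0..51):
  0:1  1:855  2:1363  3:1634  4:1658  5:874  6:1630  7:901
  8:748  9:420  10:2258  11:2578  12:1889  13:1317  14:2249  15:209
  16:274  17:2589  18:642  19:332  20:1582  21:2469  22:1899  23:1878
  24:2564  25:571  26:876  27:677  28:964  29:1353  30:1073  31:1343
  32:512  33:1028  34:150  35:426  36:2062  37:104  38:1041  39:613
  40:2167  41:2000  42:354  43:1751  44:499  45:565  46:1072  47:488
  48:1812  49:2057  50:1155  51:2215
Giant step factor: 855^(-52) ≡ 450 (mod 2663).
Scan 819·450^i mod 2663 for i = 0, 1, …:
  i=0: 819   i=1: 1056   i=2: 1186   i=3: 1100
  i=4: 2345   i=5: 702   i=6: 1666   i=7: 1397
  i=8: 182   i=9: 2010     …   i=22: 2285
  i=23: 332
Match at i=23, j=19: n = 23·52 + 19 = 1215.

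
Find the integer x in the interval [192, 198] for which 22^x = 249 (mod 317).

195

Compute 22^192 mod 317 = 259, then multiply by 22 repeatedly:
  22^192=259  22^193=309  22^194=141  22^195=249
Found 249 at exponent 195.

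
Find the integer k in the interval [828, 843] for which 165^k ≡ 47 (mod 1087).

837

Compute 165^828 mod 1087 = 292, then multiply by 165 repeatedly:
  165^828=292  165^829=352  165^830=469  165^831=208  165^832=623
  165^833=617  165^834=714  165^835=414  165^836=916  165^837=47
Found 47 at exponent 837.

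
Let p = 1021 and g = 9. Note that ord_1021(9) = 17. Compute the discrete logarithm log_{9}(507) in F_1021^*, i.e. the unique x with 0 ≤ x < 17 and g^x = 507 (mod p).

Successive powers of 9 modulo 1021:
  9^0=1  9^1=9  9^2=81  9^3=729  9^4=435  9^5=852
  9^6=521  9^7=605  9^8=340  9^9=1018  9^10=994  9^11=778
  9^12=876  9^13=737  9^14=507
So 9^14 ≡ 507 (mod 1021), giving x = 14.

14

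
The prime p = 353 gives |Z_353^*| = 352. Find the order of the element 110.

352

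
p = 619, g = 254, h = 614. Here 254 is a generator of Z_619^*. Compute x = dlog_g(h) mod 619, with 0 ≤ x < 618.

109

Baby-step giant-step with m = ceil(sqrt(618)) = 25.
Baby table (254^j mod 619 for j=0..24):
  0:1  1:254  2:140  3:277  4:411  5:402  6:592  7:570
  8:553  9:568  10:45  11:288  12:110  13:85  14:544  15:139
  16:23  17:271  18:125  19:181  20:168  21:580  22:617  23:111
  24:339
Giant step factor: 254^(-25) ≡ 200 (mod 619).
Scan 614·200^i mod 619 for i = 0, 1, …:
  i=0: 614   i=1: 238   i=2: 556   i=3: 399
  i=4: 568
Match at i=4, j=9: x = 4·25 + 9 = 109.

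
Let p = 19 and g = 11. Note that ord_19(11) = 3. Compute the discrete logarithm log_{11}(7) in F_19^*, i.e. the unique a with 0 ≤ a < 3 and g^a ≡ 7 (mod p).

2

Successive powers of 11 modulo 19:
  11^0=1  11^1=11  11^2=7
So 11^2 ≡ 7 (mod 19), giving a = 2.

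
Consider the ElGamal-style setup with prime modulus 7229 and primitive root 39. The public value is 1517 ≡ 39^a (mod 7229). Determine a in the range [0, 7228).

870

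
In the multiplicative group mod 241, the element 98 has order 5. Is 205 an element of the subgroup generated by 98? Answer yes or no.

yes

205 ∈ ⟨98⟩ iff 205^5 ≡ 1 (mod 241), since |⟨98⟩| = 5.
205^5 mod 241 = 1.
Since 1 = 1, 205 lies in the subgroup.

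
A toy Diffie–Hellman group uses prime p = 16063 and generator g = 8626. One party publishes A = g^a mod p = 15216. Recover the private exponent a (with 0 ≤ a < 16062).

Baby-step giant-step with m = ceil(sqrt(16062)) = 127.
Baby table (8626^j mod 16063 for j=0..126):
  0:1  1:8626  2:4060  3:4220  4:2962  5:10042  6:10596  7:2626
  8:3046  9:11791  10:14313  11:3720  12:10909  13:3980  14:4849  15:15485
  16:9765  17:14581  18:2416  19:6705  20:10530  21:11578  22:8157  23:6342
  24:11577  25:15594  26:2282  27:7357  28:12632  29:8303  30:12824  31:10006
  32:5257  33:1033  34:11756  35:1537  36:6187  37:7776  38:12751  39:6765
  40:14074  41:14233  42:4349  43:7369  44:3703  45:8834  46:15275  47:13424
  48:13320  49:15744  50:11142  51:5963  52:3112  53:2839  54:9202  55:9169
  56:13645  57:8169  58:13476  59:12108  60:1982  61:5700  62:15420  63:11280
  64:7689  65:1187  66:6931  67:320  68:13547  69:14160  70:1108  71:123
  72:840  73:1427  74:5044  75:10940  76:14378  77:2205  78:1738  79:5209
  80:4623  81:9632  82:7796  83:8578  84:7650  85:2096  86:9221  87:12433
  88:10470  89:8034  90:5502  91:10150  92:10550  93:7405  94:9042  95:10427
  96:6565  97:7615  98:5383  99:11688  100:9300  101:3178  102:9950  103:4091
  104:14618  105:318  106:12358  107:6040  108:8731  109:10262  110:12882  111:12361
  112:15855  113:4848  114:6859  115:5705  116:10361  117:15517  118:12726  119:15997
  120:8952  121:5111  122:10614  123:13327  124:11874  125:7436  126:3377
Giant step factor: 8626^(-127) ≡ 14447 (mod 16063).
Scan 15216·14447^i mod 16063 for i = 0, 1, …:
  i=0: 15216   i=1: 3397   i=2: 3994   i=3: 3022
  i=4: 15663   i=5: 3880   i=6: 10553   i=7: 5258
  i=8: 399   i=9: 13799     …   i=31: 5382
  i=32: 8834
Match at i=32, j=45: a = 32·127 + 45 = 4109.

4109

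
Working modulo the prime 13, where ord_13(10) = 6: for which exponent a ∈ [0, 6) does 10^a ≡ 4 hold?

Successive powers of 10 modulo 13:
  10^0=1  10^1=10  10^2=9  10^3=12  10^4=3  10^5=4
So 10^5 ≡ 4 (mod 13), giving a = 5.

5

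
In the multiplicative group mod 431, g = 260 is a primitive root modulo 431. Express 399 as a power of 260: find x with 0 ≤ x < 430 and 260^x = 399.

295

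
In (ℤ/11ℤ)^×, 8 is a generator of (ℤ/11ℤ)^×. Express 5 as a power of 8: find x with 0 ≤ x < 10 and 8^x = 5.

8

Successive powers of 8 modulo 11:
  8^0=1  8^1=8  8^2=9  8^3=6  8^4=4  8^5=10
  8^6=3  8^7=2  8^8=5
So 8^8 ≡ 5 (mod 11), giving x = 8.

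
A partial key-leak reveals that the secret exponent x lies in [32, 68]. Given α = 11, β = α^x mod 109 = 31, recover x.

Compute 11^32 mod 109 = 48, then multiply by 11 repeatedly:
  11^32=48  11^33=92  11^34=31
Found 31 at exponent 34.

34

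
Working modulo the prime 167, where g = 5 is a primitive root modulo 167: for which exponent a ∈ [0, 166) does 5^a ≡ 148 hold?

141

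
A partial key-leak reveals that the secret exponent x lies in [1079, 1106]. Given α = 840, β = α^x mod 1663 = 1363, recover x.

Compute 840^1079 mod 1663 = 1257, then multiply by 840 repeatedly:
  840^1079=1257  840^1080=1538  840^1081=1432  840^1082=531  840^1083=356
  840^1084=1363
Found 1363 at exponent 1084.

1084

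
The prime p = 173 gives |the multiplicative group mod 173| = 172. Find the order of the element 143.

172

The order of 143 must divide p − 1 = 172 = 2^2 · 43.
Divisors: 1, 2, 4, 43, 86, 172.
Check each in increasing order: 143^1 ≡ 143;  143^2 ≡ 35;  143^4 ≡ 14;  143^43 ≡ 80;  143^86 ≡ 172;  143^172 ≡ 1.
Smallest exponent giving 1 is 172.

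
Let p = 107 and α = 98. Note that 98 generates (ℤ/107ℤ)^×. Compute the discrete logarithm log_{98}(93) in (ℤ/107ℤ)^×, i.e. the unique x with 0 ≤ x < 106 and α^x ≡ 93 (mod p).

73

Baby-step giant-step with m = ceil(sqrt(106)) = 11.
Baby table (98^j mod 107 for j=0..10):
  0:1  1:98  2:81  3:20  4:34  5:15  6:79  7:38
  8:86  9:82  10:11
Giant step factor: 98^(-11) ≡ 67 (mod 107).
Scan 93·67^i mod 107 for i = 0, 1, …:
  i=0: 93   i=1: 25   i=2: 70   i=3: 89
  i=4: 78   i=5: 90   i=6: 38
Match at i=6, j=7: x = 6·11 + 7 = 73.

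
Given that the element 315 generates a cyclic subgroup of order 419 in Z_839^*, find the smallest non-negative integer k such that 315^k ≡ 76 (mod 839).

165

Baby-step giant-step with m = ceil(sqrt(419)) = 21.
Baby table (315^j mod 839 for j=0..20):
  0:1  1:315  2:223  3:608  4:228  5:505  6:504  7:189
  8:805  9:197  10:808  11:303  12:638  13:449  14:483  15:286
  16:317  17:14  18:215  19:605  20:122
Giant step factor: 315^(-21) ≡ 486 (mod 839).
Scan 76·486^i mod 839 for i = 0, 1, …:
  i=0: 76   i=1: 20   i=2: 491   i=3: 350
  i=4: 622   i=5: 252   i=6: 817   i=7: 215
Match at i=7, j=18: k = 7·21 + 18 = 165.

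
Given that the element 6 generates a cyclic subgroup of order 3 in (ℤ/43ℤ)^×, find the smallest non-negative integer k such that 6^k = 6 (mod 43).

1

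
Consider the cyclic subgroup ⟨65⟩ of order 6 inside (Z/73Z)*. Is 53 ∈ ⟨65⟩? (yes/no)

no

53 ∈ ⟨65⟩ iff 53^6 ≡ 1 (mod 73), since |⟨65⟩| = 6.
53^6 mod 73 = 24.
Since 24 ≠ 1, 53 does not lie in the subgroup.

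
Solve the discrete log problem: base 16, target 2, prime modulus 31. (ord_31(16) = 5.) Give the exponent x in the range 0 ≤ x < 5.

4

Successive powers of 16 modulo 31:
  16^0=1  16^1=16  16^2=8  16^3=4  16^4=2
So 16^4 ≡ 2 (mod 31), giving x = 4.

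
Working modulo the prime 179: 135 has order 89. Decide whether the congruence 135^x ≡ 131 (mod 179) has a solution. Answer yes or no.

131 ∈ ⟨135⟩ iff 131^89 ≡ 1 (mod 179), since |⟨135⟩| = 89.
131^89 mod 179 = 178.
Since 178 ≠ 1, 131 does not lie in the subgroup.

no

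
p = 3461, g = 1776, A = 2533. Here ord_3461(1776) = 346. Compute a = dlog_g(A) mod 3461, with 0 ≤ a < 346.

71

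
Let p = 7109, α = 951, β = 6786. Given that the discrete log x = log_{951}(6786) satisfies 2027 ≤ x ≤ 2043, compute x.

2036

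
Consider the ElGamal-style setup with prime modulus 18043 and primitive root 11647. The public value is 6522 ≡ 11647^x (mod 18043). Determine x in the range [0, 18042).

9738

Baby-step giant-step with m = ceil(sqrt(18042)) = 135.
Baby table (11647^j mod 18043 for j=0..134):
  0:1  1:11647  2:5335  3:14696  4:8414  5:6325  6:15749  7:3465
  8:12707  9:9743  10:4294  11:15065  12:11923  13:8253  14:7630  15:4835
  16:1042  17:11278  18:1826  19:12768  20:16533  21:4955  22:9371  23:1930
  24:15175  25:12040  26:17727  27:320  28:10182  29:11158  30:11540  31:4073
  32:3184  33:5683  34:8177  35:6565  36:14364  37:2812  38:3319  39:8287
  40:6682  41:5795  42:13545  43:8666  44:360  45:6944  46:8042  47:3961
  48:15859  49:3582  50:4138  51:2433  52:9641  53:7138  54:12185  55:10500
  56:16089  57:12028  58:4264  59:8472  60:14260  61:405  62:7812  63:13558
  64:15733  65:15586  66:17562  67:9166  68:14014  69:4080  70:12541  71:6942
  72:2791  73:11334  74:4510  75:4797  76:9531  77:7021  78:2711  79:17810
  80:10742  81:1912  82:4002  83:6225  84:5801  85:11255  86:4590  87:16364
  88:3299  89:9906  90:8240  91:563  92:7652  93:8467  94:10154  95:9816
  96:6504  97:7574  98:2151  99:9013  100:237  101:17803  102:1385  103:653
  104:9388  105:1456  106:15655  107:9270  108:16421  109:17630  110:7270  111:15934
  112:11043  113:7317  114:4010  115:9186  116:12395  117:2522  118:17773  119:12835
  120:2990  121:1540  122:1638  123:6335  124:5918  125:2686  126:15323  127:3668
  128:13415  129:10168  130:10487  131:9022  132:14845  133:11689  134:7348
Giant step factor: 11647^(-135) ≡ 14672 (mod 18043).
Scan 6522·14672^i mod 18043 for i = 0, 1, …:
  i=0: 6522   i=1: 8755   i=2: 5243   i=3: 7987
  i=4: 14022   i=5: 4498   i=6: 11405   i=7: 3378
  i=8: 15938   i=9: 5056     …   i=71: 13707
  i=72: 1826
Match at i=72, j=18: x = 72·135 + 18 = 9738.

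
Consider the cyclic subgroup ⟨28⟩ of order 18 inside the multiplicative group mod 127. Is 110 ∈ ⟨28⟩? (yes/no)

⟨28⟩ has order 18; its elements mod 127 are {1, 19, 20, 22, 24, 28, 37, 52, 59, 68, 75, 90, 99, 103, 105, 107, 108, 126}.
110 is not in this set.

no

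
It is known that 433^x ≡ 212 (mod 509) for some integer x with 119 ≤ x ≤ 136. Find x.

133

Compute 433^119 mod 509 = 233, then multiply by 433 repeatedly:
  433^119=233  433^120=107  433^121=12  433^122=106  433^123=88
  433^124=438  433^125=306  433^126=158  433^127=208  433^128=480
  433^129=168  433^130=466  433^131=214  433^132=24  433^133=212
Found 212 at exponent 133.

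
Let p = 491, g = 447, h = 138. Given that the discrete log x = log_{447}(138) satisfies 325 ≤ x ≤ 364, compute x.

350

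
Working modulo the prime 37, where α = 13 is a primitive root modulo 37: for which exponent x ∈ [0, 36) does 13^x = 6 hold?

Successive powers of 13 modulo 37:
  13^0=1  13^1=13  13^2=21  13^3=14  13^4=34  13^5=35
  13^6=11  13^7=32  13^8=9  13^9=6
So 13^9 ≡ 6 (mod 37), giving x = 9.

9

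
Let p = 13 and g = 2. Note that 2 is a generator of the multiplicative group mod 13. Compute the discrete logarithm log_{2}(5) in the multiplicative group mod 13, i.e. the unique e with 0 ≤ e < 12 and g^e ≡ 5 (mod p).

Successive powers of 2 modulo 13:
  2^0=1  2^1=2  2^2=4  2^3=8  2^4=3  2^5=6
  2^6=12  2^7=11  2^8=9  2^9=5
So 2^9 ≡ 5 (mod 13), giving e = 9.

9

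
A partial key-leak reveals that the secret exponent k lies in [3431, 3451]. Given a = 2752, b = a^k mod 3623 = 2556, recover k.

Compute 2752^3431 mod 3623 = 3548, then multiply by 2752 repeatedly:
  2752^3431=3548  2752^3432=111  2752^3433=1140  2752^3434=3385  2752^3435=787
  2752^3436=2893  2752^3437=1805  2752^3438=227  2752^3439=1548  2752^3440=3071
  2752^3441=2556
Found 2556 at exponent 3441.

3441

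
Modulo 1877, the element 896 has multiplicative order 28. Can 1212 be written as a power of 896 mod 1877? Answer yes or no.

yes

1212 ∈ ⟨896⟩ iff 1212^28 ≡ 1 (mod 1877), since |⟨896⟩| = 28.
1212^28 mod 1877 = 1.
Since 1 = 1, 1212 lies in the subgroup.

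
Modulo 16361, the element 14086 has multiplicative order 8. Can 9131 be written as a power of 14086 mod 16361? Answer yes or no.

no

⟨14086⟩ has order 8; its elements mod 16361 are {1, 2275, 5549, 6717, 9644, 10812, 14086, 16360}.
9131 is not in this set.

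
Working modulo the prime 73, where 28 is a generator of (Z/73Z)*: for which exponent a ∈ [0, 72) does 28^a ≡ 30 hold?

Successive powers of 28 modulo 73:
  28^0=1  28^1=28  28^2=54  28^3=52  28^4=69  28^5=34
  28^6=3  28^7=11  28^8=16  28^9=10  28^10=61  28^11=29
  28^12=9  28^13=33  28^14=48  28^15=30
So 28^15 ≡ 30 (mod 73), giving a = 15.

15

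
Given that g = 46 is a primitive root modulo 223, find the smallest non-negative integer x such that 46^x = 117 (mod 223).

137

Baby-step giant-step with m = ceil(sqrt(222)) = 15.
Baby table (46^j mod 223 for j=0..14):
  0:1  1:46  2:109  3:108  4:62  5:176  6:68  7:6
  8:53  9:208  10:202  11:149  12:164  13:185  14:36
Giant step factor: 46^(-15) ≡ 54 (mod 223).
Scan 117·54^i mod 223 for i = 0, 1, …:
  i=0: 117   i=1: 74   i=2: 205   i=3: 143
  i=4: 140   i=5: 201   i=6: 150   i=7: 72
  i=8: 97   i=9: 109
Match at i=9, j=2: x = 9·15 + 2 = 137.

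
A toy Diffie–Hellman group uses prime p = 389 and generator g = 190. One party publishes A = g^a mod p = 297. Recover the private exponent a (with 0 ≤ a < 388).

Baby-step giant-step with m = ceil(sqrt(388)) = 20.
Baby table (190^j mod 389 for j=0..19):
  0:1  1:190  2:312  3:152  4:94  5:355  6:153  7:284
  8:278  9:305  10:378  11:244  12:69  13:273  14:133  15:374
  16:262  17:377  18:54  19:146
Giant step factor: 190^(-20) ≡ 344 (mod 389).
Scan 297·344^i mod 389 for i = 0, 1, …:
  i=0: 297   i=1: 250   i=2: 31   i=3: 161
  i=4: 146
Match at i=4, j=19: a = 4·20 + 19 = 99.

99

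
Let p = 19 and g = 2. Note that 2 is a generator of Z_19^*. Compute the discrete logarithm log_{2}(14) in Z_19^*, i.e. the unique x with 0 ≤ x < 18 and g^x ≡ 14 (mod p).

7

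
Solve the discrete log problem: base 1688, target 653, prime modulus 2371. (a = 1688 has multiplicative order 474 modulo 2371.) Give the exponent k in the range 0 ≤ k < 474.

Baby-step giant-step with m = ceil(sqrt(474)) = 22.
Baby table (1688^j mod 2371 for j=0..21):
  0:1  1:1688  2:1773  3:622  4:1954  5:291  6:411  7:1436
  8:806  9:1945  10:1696  11:1051  12:580  13:2188  14:1697  15:368
  16:2353  17:439  18:1280  19:659  20:393  21:1875
Giant step factor: 1688^(-22) ≡ 1381 (mod 2371).
Scan 653·1381^i mod 2371 for i = 0, 1, …:
  i=0: 653   i=1: 813   i=2: 1270   i=3: 1701
  i=4: 1791   i=5: 418   i=6: 1105   i=7: 1452
  i=8: 1717   i=9: 177     …   i=14: 923
  i=15: 1436
Match at i=15, j=7: k = 15·22 + 7 = 337.

337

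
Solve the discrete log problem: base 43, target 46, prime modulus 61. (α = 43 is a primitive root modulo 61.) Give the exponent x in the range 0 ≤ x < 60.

46

Baby-step giant-step with m = ceil(sqrt(60)) = 8.
Baby table (43^j mod 61 for j=0..7):
  0:1  1:43  2:19  3:24  4:56  5:29  6:27  7:2
Giant step factor: 43^(-8) ≡ 22 (mod 61).
Scan 46·22^i mod 61 for i = 0, 1, …:
  i=0: 46   i=1: 36   i=2: 60   i=3: 39
  i=4: 4   i=5: 27
Match at i=5, j=6: x = 5·8 + 6 = 46.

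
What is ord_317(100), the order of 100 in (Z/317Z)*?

79

The order of 100 must divide p − 1 = 316 = 2^2 · 79.
Divisors: 1, 2, 4, 79, 158, 316.
Check each in increasing order: 100^1 ≡ 100;  100^2 ≡ 173;  100^4 ≡ 131;  100^79 ≡ 1.
Smallest exponent giving 1 is 79.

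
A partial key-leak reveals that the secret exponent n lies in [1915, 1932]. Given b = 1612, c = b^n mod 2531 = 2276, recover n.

1925

Compute 1612^1915 mod 2531 = 1864, then multiply by 1612 repeatedly:
  1612^1915=1864  1612^1916=471  1612^1917=2483  1612^1918=1085  1612^1919=99
  1612^1920=135  1612^1921=2485  1612^1922=1778  1612^1923=1044  1612^1924=2344
  1612^1925=2276
Found 2276 at exponent 1925.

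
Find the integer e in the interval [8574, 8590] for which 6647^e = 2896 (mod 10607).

8583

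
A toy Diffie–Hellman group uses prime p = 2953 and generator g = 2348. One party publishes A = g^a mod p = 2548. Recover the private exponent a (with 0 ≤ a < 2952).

Baby-step giant-step with m = ceil(sqrt(2952)) = 55.
Baby table (2348^j mod 2953 for j=0..54):
  0:1  1:2348  2:2806  3:345  4:938  5:2439  6:905  7:1733
  8:2803  9:2160  10:1379  11:1404  12:1044  13:322  14:88  15:2867
  16:1829  17:830  18:2813  19:2016  20:2862  21:1901  22:1565  23:1088
  24:279  25:2479  26:329  27:1759  28:1838  29:1291  30:1490  31:2168
  32:2445  33:228  34:851  35:1920  36:1882  37:1248  38:928  39:2583
  40:2375  41:1236  42:2282  43:1394  44:1188  45:1792  46:2544  47:2346
  48:1063  49:639  50:248  51:563  52:1933  53:2876  54:2290
Giant step factor: 2348^(-55) ≡ 1180 (mod 2953).
Scan 2548·1180^i mod 2953 for i = 0, 1, …:
  i=0: 2548   i=1: 486   i=2: 598   i=3: 2826
  i=4: 743   i=5: 2652   i=6: 2133   i=7: 984
  i=8: 591   i=9: 472     …   i=17: 1783
  i=18: 1404
Match at i=18, j=11: a = 18·55 + 11 = 1001.

1001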